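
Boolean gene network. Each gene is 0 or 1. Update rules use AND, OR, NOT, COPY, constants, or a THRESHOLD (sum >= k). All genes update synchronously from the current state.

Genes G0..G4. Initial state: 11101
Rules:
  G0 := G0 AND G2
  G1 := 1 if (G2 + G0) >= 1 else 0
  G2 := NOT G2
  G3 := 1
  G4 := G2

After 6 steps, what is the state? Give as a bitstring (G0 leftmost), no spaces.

Step 1: G0=G0&G2=1&1=1 G1=(1+1>=1)=1 G2=NOT G2=NOT 1=0 G3=1(const) G4=G2=1 -> 11011
Step 2: G0=G0&G2=1&0=0 G1=(0+1>=1)=1 G2=NOT G2=NOT 0=1 G3=1(const) G4=G2=0 -> 01110
Step 3: G0=G0&G2=0&1=0 G1=(1+0>=1)=1 G2=NOT G2=NOT 1=0 G3=1(const) G4=G2=1 -> 01011
Step 4: G0=G0&G2=0&0=0 G1=(0+0>=1)=0 G2=NOT G2=NOT 0=1 G3=1(const) G4=G2=0 -> 00110
Step 5: G0=G0&G2=0&1=0 G1=(1+0>=1)=1 G2=NOT G2=NOT 1=0 G3=1(const) G4=G2=1 -> 01011
Step 6: G0=G0&G2=0&0=0 G1=(0+0>=1)=0 G2=NOT G2=NOT 0=1 G3=1(const) G4=G2=0 -> 00110

00110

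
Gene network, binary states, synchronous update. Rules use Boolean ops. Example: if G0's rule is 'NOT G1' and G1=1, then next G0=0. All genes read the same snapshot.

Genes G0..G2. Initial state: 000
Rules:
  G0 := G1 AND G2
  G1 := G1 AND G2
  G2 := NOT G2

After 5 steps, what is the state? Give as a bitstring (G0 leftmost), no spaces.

Step 1: G0=G1&G2=0&0=0 G1=G1&G2=0&0=0 G2=NOT G2=NOT 0=1 -> 001
Step 2: G0=G1&G2=0&1=0 G1=G1&G2=0&1=0 G2=NOT G2=NOT 1=0 -> 000
Step 3: G0=G1&G2=0&0=0 G1=G1&G2=0&0=0 G2=NOT G2=NOT 0=1 -> 001
Step 4: G0=G1&G2=0&1=0 G1=G1&G2=0&1=0 G2=NOT G2=NOT 1=0 -> 000
Step 5: G0=G1&G2=0&0=0 G1=G1&G2=0&0=0 G2=NOT G2=NOT 0=1 -> 001

001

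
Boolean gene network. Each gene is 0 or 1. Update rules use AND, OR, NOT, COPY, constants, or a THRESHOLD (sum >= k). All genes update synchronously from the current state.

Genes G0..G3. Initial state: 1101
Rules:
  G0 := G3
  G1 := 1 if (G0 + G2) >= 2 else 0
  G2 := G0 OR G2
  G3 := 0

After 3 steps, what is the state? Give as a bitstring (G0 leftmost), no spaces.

Step 1: G0=G3=1 G1=(1+0>=2)=0 G2=G0|G2=1|0=1 G3=0(const) -> 1010
Step 2: G0=G3=0 G1=(1+1>=2)=1 G2=G0|G2=1|1=1 G3=0(const) -> 0110
Step 3: G0=G3=0 G1=(0+1>=2)=0 G2=G0|G2=0|1=1 G3=0(const) -> 0010

0010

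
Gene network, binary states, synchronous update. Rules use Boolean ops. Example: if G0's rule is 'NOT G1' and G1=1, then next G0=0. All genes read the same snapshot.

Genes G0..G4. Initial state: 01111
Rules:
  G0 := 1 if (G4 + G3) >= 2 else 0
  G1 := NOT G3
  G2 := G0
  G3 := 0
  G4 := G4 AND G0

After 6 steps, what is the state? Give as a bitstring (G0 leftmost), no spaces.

Step 1: G0=(1+1>=2)=1 G1=NOT G3=NOT 1=0 G2=G0=0 G3=0(const) G4=G4&G0=1&0=0 -> 10000
Step 2: G0=(0+0>=2)=0 G1=NOT G3=NOT 0=1 G2=G0=1 G3=0(const) G4=G4&G0=0&1=0 -> 01100
Step 3: G0=(0+0>=2)=0 G1=NOT G3=NOT 0=1 G2=G0=0 G3=0(const) G4=G4&G0=0&0=0 -> 01000
Step 4: G0=(0+0>=2)=0 G1=NOT G3=NOT 0=1 G2=G0=0 G3=0(const) G4=G4&G0=0&0=0 -> 01000
Step 5: G0=(0+0>=2)=0 G1=NOT G3=NOT 0=1 G2=G0=0 G3=0(const) G4=G4&G0=0&0=0 -> 01000
Step 6: G0=(0+0>=2)=0 G1=NOT G3=NOT 0=1 G2=G0=0 G3=0(const) G4=G4&G0=0&0=0 -> 01000

01000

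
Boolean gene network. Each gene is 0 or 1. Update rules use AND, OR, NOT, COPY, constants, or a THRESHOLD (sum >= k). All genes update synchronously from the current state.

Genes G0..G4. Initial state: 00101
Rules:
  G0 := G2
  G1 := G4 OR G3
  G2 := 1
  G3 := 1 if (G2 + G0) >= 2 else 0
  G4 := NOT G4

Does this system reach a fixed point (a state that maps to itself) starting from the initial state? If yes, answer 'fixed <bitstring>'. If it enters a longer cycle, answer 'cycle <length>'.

Step 0: 00101
Step 1: G0=G2=1 G1=G4|G3=1|0=1 G2=1(const) G3=(1+0>=2)=0 G4=NOT G4=NOT 1=0 -> 11100
Step 2: G0=G2=1 G1=G4|G3=0|0=0 G2=1(const) G3=(1+1>=2)=1 G4=NOT G4=NOT 0=1 -> 10111
Step 3: G0=G2=1 G1=G4|G3=1|1=1 G2=1(const) G3=(1+1>=2)=1 G4=NOT G4=NOT 1=0 -> 11110
Step 4: G0=G2=1 G1=G4|G3=0|1=1 G2=1(const) G3=(1+1>=2)=1 G4=NOT G4=NOT 0=1 -> 11111
Step 5: G0=G2=1 G1=G4|G3=1|1=1 G2=1(const) G3=(1+1>=2)=1 G4=NOT G4=NOT 1=0 -> 11110
Cycle of length 2 starting at step 3 -> no fixed point

Answer: cycle 2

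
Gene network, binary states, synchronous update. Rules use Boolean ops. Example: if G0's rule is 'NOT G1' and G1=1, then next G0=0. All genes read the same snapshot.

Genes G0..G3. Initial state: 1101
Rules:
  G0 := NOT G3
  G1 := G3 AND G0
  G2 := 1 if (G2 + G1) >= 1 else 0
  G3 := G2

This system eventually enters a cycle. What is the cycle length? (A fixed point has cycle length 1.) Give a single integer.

Step 0: 1101
Step 1: G0=NOT G3=NOT 1=0 G1=G3&G0=1&1=1 G2=(0+1>=1)=1 G3=G2=0 -> 0110
Step 2: G0=NOT G3=NOT 0=1 G1=G3&G0=0&0=0 G2=(1+1>=1)=1 G3=G2=1 -> 1011
Step 3: G0=NOT G3=NOT 1=0 G1=G3&G0=1&1=1 G2=(1+0>=1)=1 G3=G2=1 -> 0111
Step 4: G0=NOT G3=NOT 1=0 G1=G3&G0=1&0=0 G2=(1+1>=1)=1 G3=G2=1 -> 0011
Step 5: G0=NOT G3=NOT 1=0 G1=G3&G0=1&0=0 G2=(1+0>=1)=1 G3=G2=1 -> 0011
State from step 5 equals state from step 4 -> cycle length 1

Answer: 1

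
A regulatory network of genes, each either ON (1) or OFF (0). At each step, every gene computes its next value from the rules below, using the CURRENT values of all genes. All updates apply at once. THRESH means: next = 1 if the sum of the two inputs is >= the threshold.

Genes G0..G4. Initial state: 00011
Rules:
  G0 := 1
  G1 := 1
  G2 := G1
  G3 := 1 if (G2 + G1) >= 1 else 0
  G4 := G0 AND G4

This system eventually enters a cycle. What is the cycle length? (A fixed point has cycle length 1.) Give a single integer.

Step 0: 00011
Step 1: G0=1(const) G1=1(const) G2=G1=0 G3=(0+0>=1)=0 G4=G0&G4=0&1=0 -> 11000
Step 2: G0=1(const) G1=1(const) G2=G1=1 G3=(0+1>=1)=1 G4=G0&G4=1&0=0 -> 11110
Step 3: G0=1(const) G1=1(const) G2=G1=1 G3=(1+1>=1)=1 G4=G0&G4=1&0=0 -> 11110
State from step 3 equals state from step 2 -> cycle length 1

Answer: 1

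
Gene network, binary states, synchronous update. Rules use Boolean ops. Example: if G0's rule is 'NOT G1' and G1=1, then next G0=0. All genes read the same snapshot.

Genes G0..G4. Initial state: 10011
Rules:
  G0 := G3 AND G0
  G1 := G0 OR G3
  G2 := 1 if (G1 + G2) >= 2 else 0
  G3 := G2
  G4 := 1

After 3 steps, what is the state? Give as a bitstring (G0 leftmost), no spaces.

Step 1: G0=G3&G0=1&1=1 G1=G0|G3=1|1=1 G2=(0+0>=2)=0 G3=G2=0 G4=1(const) -> 11001
Step 2: G0=G3&G0=0&1=0 G1=G0|G3=1|0=1 G2=(1+0>=2)=0 G3=G2=0 G4=1(const) -> 01001
Step 3: G0=G3&G0=0&0=0 G1=G0|G3=0|0=0 G2=(1+0>=2)=0 G3=G2=0 G4=1(const) -> 00001

00001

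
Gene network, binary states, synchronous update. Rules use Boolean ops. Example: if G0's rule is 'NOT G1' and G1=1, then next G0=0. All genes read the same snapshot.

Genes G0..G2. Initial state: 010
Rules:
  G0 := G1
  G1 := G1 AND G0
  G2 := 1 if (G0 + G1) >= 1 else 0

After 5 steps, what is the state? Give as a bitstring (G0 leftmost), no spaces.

Step 1: G0=G1=1 G1=G1&G0=1&0=0 G2=(0+1>=1)=1 -> 101
Step 2: G0=G1=0 G1=G1&G0=0&1=0 G2=(1+0>=1)=1 -> 001
Step 3: G0=G1=0 G1=G1&G0=0&0=0 G2=(0+0>=1)=0 -> 000
Step 4: G0=G1=0 G1=G1&G0=0&0=0 G2=(0+0>=1)=0 -> 000
Step 5: G0=G1=0 G1=G1&G0=0&0=0 G2=(0+0>=1)=0 -> 000

000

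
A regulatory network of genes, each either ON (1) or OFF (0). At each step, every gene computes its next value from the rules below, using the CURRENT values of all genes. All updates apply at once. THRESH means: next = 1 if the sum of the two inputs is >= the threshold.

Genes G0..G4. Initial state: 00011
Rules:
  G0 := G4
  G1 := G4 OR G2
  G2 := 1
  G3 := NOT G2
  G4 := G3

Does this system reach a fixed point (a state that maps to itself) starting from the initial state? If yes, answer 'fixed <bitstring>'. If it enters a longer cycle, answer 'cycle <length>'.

Answer: fixed 01100

Derivation:
Step 0: 00011
Step 1: G0=G4=1 G1=G4|G2=1|0=1 G2=1(const) G3=NOT G2=NOT 0=1 G4=G3=1 -> 11111
Step 2: G0=G4=1 G1=G4|G2=1|1=1 G2=1(const) G3=NOT G2=NOT 1=0 G4=G3=1 -> 11101
Step 3: G0=G4=1 G1=G4|G2=1|1=1 G2=1(const) G3=NOT G2=NOT 1=0 G4=G3=0 -> 11100
Step 4: G0=G4=0 G1=G4|G2=0|1=1 G2=1(const) G3=NOT G2=NOT 1=0 G4=G3=0 -> 01100
Step 5: G0=G4=0 G1=G4|G2=0|1=1 G2=1(const) G3=NOT G2=NOT 1=0 G4=G3=0 -> 01100
Fixed point reached at step 4: 01100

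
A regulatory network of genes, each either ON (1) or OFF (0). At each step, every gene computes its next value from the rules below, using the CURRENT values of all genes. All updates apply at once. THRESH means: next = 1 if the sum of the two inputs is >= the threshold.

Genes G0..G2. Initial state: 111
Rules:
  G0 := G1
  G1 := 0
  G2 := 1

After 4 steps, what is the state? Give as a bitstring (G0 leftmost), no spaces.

Step 1: G0=G1=1 G1=0(const) G2=1(const) -> 101
Step 2: G0=G1=0 G1=0(const) G2=1(const) -> 001
Step 3: G0=G1=0 G1=0(const) G2=1(const) -> 001
Step 4: G0=G1=0 G1=0(const) G2=1(const) -> 001

001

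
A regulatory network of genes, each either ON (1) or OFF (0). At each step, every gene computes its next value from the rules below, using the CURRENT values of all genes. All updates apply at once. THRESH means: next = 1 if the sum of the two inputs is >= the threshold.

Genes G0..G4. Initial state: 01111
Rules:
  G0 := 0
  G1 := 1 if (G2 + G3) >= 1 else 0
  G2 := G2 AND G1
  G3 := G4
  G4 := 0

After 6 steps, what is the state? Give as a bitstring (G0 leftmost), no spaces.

Step 1: G0=0(const) G1=(1+1>=1)=1 G2=G2&G1=1&1=1 G3=G4=1 G4=0(const) -> 01110
Step 2: G0=0(const) G1=(1+1>=1)=1 G2=G2&G1=1&1=1 G3=G4=0 G4=0(const) -> 01100
Step 3: G0=0(const) G1=(1+0>=1)=1 G2=G2&G1=1&1=1 G3=G4=0 G4=0(const) -> 01100
Step 4: G0=0(const) G1=(1+0>=1)=1 G2=G2&G1=1&1=1 G3=G4=0 G4=0(const) -> 01100
Step 5: G0=0(const) G1=(1+0>=1)=1 G2=G2&G1=1&1=1 G3=G4=0 G4=0(const) -> 01100
Step 6: G0=0(const) G1=(1+0>=1)=1 G2=G2&G1=1&1=1 G3=G4=0 G4=0(const) -> 01100

01100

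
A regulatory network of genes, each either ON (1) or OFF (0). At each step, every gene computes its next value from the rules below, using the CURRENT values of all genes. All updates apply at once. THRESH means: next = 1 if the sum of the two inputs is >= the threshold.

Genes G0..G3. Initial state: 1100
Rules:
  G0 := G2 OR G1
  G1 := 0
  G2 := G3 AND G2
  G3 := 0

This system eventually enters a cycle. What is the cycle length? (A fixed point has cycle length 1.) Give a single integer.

Answer: 1

Derivation:
Step 0: 1100
Step 1: G0=G2|G1=0|1=1 G1=0(const) G2=G3&G2=0&0=0 G3=0(const) -> 1000
Step 2: G0=G2|G1=0|0=0 G1=0(const) G2=G3&G2=0&0=0 G3=0(const) -> 0000
Step 3: G0=G2|G1=0|0=0 G1=0(const) G2=G3&G2=0&0=0 G3=0(const) -> 0000
State from step 3 equals state from step 2 -> cycle length 1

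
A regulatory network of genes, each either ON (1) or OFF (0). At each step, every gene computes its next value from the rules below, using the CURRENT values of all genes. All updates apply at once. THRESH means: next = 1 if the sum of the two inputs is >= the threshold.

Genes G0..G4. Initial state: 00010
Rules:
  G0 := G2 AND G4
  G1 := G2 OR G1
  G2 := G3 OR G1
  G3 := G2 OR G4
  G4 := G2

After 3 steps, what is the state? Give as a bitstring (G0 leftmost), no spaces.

Step 1: G0=G2&G4=0&0=0 G1=G2|G1=0|0=0 G2=G3|G1=1|0=1 G3=G2|G4=0|0=0 G4=G2=0 -> 00100
Step 2: G0=G2&G4=1&0=0 G1=G2|G1=1|0=1 G2=G3|G1=0|0=0 G3=G2|G4=1|0=1 G4=G2=1 -> 01011
Step 3: G0=G2&G4=0&1=0 G1=G2|G1=0|1=1 G2=G3|G1=1|1=1 G3=G2|G4=0|1=1 G4=G2=0 -> 01110

01110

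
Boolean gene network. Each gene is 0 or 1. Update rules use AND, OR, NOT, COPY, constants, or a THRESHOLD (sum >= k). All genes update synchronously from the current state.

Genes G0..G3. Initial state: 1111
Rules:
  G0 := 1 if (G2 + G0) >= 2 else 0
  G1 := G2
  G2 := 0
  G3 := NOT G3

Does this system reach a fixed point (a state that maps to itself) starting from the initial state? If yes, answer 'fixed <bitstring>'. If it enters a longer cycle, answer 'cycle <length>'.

Answer: cycle 2

Derivation:
Step 0: 1111
Step 1: G0=(1+1>=2)=1 G1=G2=1 G2=0(const) G3=NOT G3=NOT 1=0 -> 1100
Step 2: G0=(0+1>=2)=0 G1=G2=0 G2=0(const) G3=NOT G3=NOT 0=1 -> 0001
Step 3: G0=(0+0>=2)=0 G1=G2=0 G2=0(const) G3=NOT G3=NOT 1=0 -> 0000
Step 4: G0=(0+0>=2)=0 G1=G2=0 G2=0(const) G3=NOT G3=NOT 0=1 -> 0001
Cycle of length 2 starting at step 2 -> no fixed point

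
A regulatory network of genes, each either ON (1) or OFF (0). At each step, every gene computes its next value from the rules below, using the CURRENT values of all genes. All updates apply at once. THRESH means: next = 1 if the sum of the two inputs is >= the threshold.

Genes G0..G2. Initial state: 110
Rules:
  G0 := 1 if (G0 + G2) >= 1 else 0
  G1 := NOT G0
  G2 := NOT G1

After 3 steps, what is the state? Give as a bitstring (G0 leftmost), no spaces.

Step 1: G0=(1+0>=1)=1 G1=NOT G0=NOT 1=0 G2=NOT G1=NOT 1=0 -> 100
Step 2: G0=(1+0>=1)=1 G1=NOT G0=NOT 1=0 G2=NOT G1=NOT 0=1 -> 101
Step 3: G0=(1+1>=1)=1 G1=NOT G0=NOT 1=0 G2=NOT G1=NOT 0=1 -> 101

101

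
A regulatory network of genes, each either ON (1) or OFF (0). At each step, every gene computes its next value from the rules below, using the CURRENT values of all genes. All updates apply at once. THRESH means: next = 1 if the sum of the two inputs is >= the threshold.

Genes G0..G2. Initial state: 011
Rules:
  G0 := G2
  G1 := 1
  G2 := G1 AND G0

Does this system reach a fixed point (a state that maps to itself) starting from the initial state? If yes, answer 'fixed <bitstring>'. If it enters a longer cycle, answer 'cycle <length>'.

Step 0: 011
Step 1: G0=G2=1 G1=1(const) G2=G1&G0=1&0=0 -> 110
Step 2: G0=G2=0 G1=1(const) G2=G1&G0=1&1=1 -> 011
Cycle of length 2 starting at step 0 -> no fixed point

Answer: cycle 2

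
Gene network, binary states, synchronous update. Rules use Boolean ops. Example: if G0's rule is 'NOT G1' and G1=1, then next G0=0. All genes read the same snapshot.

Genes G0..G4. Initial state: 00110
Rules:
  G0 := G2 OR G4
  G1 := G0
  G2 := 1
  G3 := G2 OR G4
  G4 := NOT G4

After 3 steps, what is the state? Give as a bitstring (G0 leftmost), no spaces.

Step 1: G0=G2|G4=1|0=1 G1=G0=0 G2=1(const) G3=G2|G4=1|0=1 G4=NOT G4=NOT 0=1 -> 10111
Step 2: G0=G2|G4=1|1=1 G1=G0=1 G2=1(const) G3=G2|G4=1|1=1 G4=NOT G4=NOT 1=0 -> 11110
Step 3: G0=G2|G4=1|0=1 G1=G0=1 G2=1(const) G3=G2|G4=1|0=1 G4=NOT G4=NOT 0=1 -> 11111

11111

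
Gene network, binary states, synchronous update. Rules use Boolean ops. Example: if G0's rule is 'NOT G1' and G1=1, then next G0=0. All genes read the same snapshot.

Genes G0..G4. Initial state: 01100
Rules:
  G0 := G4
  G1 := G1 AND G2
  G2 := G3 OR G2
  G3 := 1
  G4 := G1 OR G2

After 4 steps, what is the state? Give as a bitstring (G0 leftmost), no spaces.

Step 1: G0=G4=0 G1=G1&G2=1&1=1 G2=G3|G2=0|1=1 G3=1(const) G4=G1|G2=1|1=1 -> 01111
Step 2: G0=G4=1 G1=G1&G2=1&1=1 G2=G3|G2=1|1=1 G3=1(const) G4=G1|G2=1|1=1 -> 11111
Step 3: G0=G4=1 G1=G1&G2=1&1=1 G2=G3|G2=1|1=1 G3=1(const) G4=G1|G2=1|1=1 -> 11111
Step 4: G0=G4=1 G1=G1&G2=1&1=1 G2=G3|G2=1|1=1 G3=1(const) G4=G1|G2=1|1=1 -> 11111

11111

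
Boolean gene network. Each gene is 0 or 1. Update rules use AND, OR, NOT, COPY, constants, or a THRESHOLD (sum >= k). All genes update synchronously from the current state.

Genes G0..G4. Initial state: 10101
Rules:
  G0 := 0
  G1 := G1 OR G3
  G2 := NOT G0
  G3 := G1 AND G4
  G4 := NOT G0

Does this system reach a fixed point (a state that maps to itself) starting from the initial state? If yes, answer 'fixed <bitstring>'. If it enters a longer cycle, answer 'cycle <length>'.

Step 0: 10101
Step 1: G0=0(const) G1=G1|G3=0|0=0 G2=NOT G0=NOT 1=0 G3=G1&G4=0&1=0 G4=NOT G0=NOT 1=0 -> 00000
Step 2: G0=0(const) G1=G1|G3=0|0=0 G2=NOT G0=NOT 0=1 G3=G1&G4=0&0=0 G4=NOT G0=NOT 0=1 -> 00101
Step 3: G0=0(const) G1=G1|G3=0|0=0 G2=NOT G0=NOT 0=1 G3=G1&G4=0&1=0 G4=NOT G0=NOT 0=1 -> 00101
Fixed point reached at step 2: 00101

Answer: fixed 00101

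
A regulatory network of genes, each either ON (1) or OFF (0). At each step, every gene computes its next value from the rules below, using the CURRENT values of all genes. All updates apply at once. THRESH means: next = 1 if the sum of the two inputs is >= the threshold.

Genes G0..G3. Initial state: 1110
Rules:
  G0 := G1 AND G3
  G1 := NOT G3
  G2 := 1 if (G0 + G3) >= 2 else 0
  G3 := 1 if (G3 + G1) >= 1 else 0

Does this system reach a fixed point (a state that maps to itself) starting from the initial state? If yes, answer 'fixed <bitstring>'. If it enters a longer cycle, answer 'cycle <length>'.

Step 0: 1110
Step 1: G0=G1&G3=1&0=0 G1=NOT G3=NOT 0=1 G2=(1+0>=2)=0 G3=(0+1>=1)=1 -> 0101
Step 2: G0=G1&G3=1&1=1 G1=NOT G3=NOT 1=0 G2=(0+1>=2)=0 G3=(1+1>=1)=1 -> 1001
Step 3: G0=G1&G3=0&1=0 G1=NOT G3=NOT 1=0 G2=(1+1>=2)=1 G3=(1+0>=1)=1 -> 0011
Step 4: G0=G1&G3=0&1=0 G1=NOT G3=NOT 1=0 G2=(0+1>=2)=0 G3=(1+0>=1)=1 -> 0001
Step 5: G0=G1&G3=0&1=0 G1=NOT G3=NOT 1=0 G2=(0+1>=2)=0 G3=(1+0>=1)=1 -> 0001
Fixed point reached at step 4: 0001

Answer: fixed 0001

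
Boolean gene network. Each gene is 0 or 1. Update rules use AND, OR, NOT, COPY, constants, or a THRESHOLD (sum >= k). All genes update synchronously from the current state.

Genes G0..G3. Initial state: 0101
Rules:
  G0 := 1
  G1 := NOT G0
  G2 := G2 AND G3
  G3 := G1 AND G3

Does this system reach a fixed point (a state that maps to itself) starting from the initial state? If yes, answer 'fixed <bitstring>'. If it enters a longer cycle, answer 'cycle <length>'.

Answer: fixed 1000

Derivation:
Step 0: 0101
Step 1: G0=1(const) G1=NOT G0=NOT 0=1 G2=G2&G3=0&1=0 G3=G1&G3=1&1=1 -> 1101
Step 2: G0=1(const) G1=NOT G0=NOT 1=0 G2=G2&G3=0&1=0 G3=G1&G3=1&1=1 -> 1001
Step 3: G0=1(const) G1=NOT G0=NOT 1=0 G2=G2&G3=0&1=0 G3=G1&G3=0&1=0 -> 1000
Step 4: G0=1(const) G1=NOT G0=NOT 1=0 G2=G2&G3=0&0=0 G3=G1&G3=0&0=0 -> 1000
Fixed point reached at step 3: 1000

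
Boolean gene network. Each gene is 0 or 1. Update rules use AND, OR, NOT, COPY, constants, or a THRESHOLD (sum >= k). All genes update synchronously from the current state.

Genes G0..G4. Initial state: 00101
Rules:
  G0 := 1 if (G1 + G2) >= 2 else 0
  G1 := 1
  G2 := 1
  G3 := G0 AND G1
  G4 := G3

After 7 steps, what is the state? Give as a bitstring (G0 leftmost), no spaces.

Step 1: G0=(0+1>=2)=0 G1=1(const) G2=1(const) G3=G0&G1=0&0=0 G4=G3=0 -> 01100
Step 2: G0=(1+1>=2)=1 G1=1(const) G2=1(const) G3=G0&G1=0&1=0 G4=G3=0 -> 11100
Step 3: G0=(1+1>=2)=1 G1=1(const) G2=1(const) G3=G0&G1=1&1=1 G4=G3=0 -> 11110
Step 4: G0=(1+1>=2)=1 G1=1(const) G2=1(const) G3=G0&G1=1&1=1 G4=G3=1 -> 11111
Step 5: G0=(1+1>=2)=1 G1=1(const) G2=1(const) G3=G0&G1=1&1=1 G4=G3=1 -> 11111
Step 6: G0=(1+1>=2)=1 G1=1(const) G2=1(const) G3=G0&G1=1&1=1 G4=G3=1 -> 11111
Step 7: G0=(1+1>=2)=1 G1=1(const) G2=1(const) G3=G0&G1=1&1=1 G4=G3=1 -> 11111

11111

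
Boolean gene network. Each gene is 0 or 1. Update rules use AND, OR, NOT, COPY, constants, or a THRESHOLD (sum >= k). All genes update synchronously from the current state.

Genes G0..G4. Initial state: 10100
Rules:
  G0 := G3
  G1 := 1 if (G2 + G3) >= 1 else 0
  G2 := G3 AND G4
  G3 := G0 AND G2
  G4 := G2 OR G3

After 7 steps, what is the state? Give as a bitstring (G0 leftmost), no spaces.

Step 1: G0=G3=0 G1=(1+0>=1)=1 G2=G3&G4=0&0=0 G3=G0&G2=1&1=1 G4=G2|G3=1|0=1 -> 01011
Step 2: G0=G3=1 G1=(0+1>=1)=1 G2=G3&G4=1&1=1 G3=G0&G2=0&0=0 G4=G2|G3=0|1=1 -> 11101
Step 3: G0=G3=0 G1=(1+0>=1)=1 G2=G3&G4=0&1=0 G3=G0&G2=1&1=1 G4=G2|G3=1|0=1 -> 01011
Step 4: G0=G3=1 G1=(0+1>=1)=1 G2=G3&G4=1&1=1 G3=G0&G2=0&0=0 G4=G2|G3=0|1=1 -> 11101
Step 5: G0=G3=0 G1=(1+0>=1)=1 G2=G3&G4=0&1=0 G3=G0&G2=1&1=1 G4=G2|G3=1|0=1 -> 01011
Step 6: G0=G3=1 G1=(0+1>=1)=1 G2=G3&G4=1&1=1 G3=G0&G2=0&0=0 G4=G2|G3=0|1=1 -> 11101
Step 7: G0=G3=0 G1=(1+0>=1)=1 G2=G3&G4=0&1=0 G3=G0&G2=1&1=1 G4=G2|G3=1|0=1 -> 01011

01011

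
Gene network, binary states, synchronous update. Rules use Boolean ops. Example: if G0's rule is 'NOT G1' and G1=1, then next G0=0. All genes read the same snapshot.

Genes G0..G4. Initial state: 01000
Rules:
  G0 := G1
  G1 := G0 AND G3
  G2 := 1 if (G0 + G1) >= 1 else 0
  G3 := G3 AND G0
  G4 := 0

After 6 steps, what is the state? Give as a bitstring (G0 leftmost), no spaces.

Step 1: G0=G1=1 G1=G0&G3=0&0=0 G2=(0+1>=1)=1 G3=G3&G0=0&0=0 G4=0(const) -> 10100
Step 2: G0=G1=0 G1=G0&G3=1&0=0 G2=(1+0>=1)=1 G3=G3&G0=0&1=0 G4=0(const) -> 00100
Step 3: G0=G1=0 G1=G0&G3=0&0=0 G2=(0+0>=1)=0 G3=G3&G0=0&0=0 G4=0(const) -> 00000
Step 4: G0=G1=0 G1=G0&G3=0&0=0 G2=(0+0>=1)=0 G3=G3&G0=0&0=0 G4=0(const) -> 00000
Step 5: G0=G1=0 G1=G0&G3=0&0=0 G2=(0+0>=1)=0 G3=G3&G0=0&0=0 G4=0(const) -> 00000
Step 6: G0=G1=0 G1=G0&G3=0&0=0 G2=(0+0>=1)=0 G3=G3&G0=0&0=0 G4=0(const) -> 00000

00000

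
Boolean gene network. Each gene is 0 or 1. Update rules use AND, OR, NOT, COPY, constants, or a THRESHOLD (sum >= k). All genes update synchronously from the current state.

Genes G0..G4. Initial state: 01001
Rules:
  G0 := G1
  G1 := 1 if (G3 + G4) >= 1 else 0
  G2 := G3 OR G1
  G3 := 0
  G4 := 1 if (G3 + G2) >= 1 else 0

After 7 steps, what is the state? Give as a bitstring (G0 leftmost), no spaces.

Step 1: G0=G1=1 G1=(0+1>=1)=1 G2=G3|G1=0|1=1 G3=0(const) G4=(0+0>=1)=0 -> 11100
Step 2: G0=G1=1 G1=(0+0>=1)=0 G2=G3|G1=0|1=1 G3=0(const) G4=(0+1>=1)=1 -> 10101
Step 3: G0=G1=0 G1=(0+1>=1)=1 G2=G3|G1=0|0=0 G3=0(const) G4=(0+1>=1)=1 -> 01001
Step 4: G0=G1=1 G1=(0+1>=1)=1 G2=G3|G1=0|1=1 G3=0(const) G4=(0+0>=1)=0 -> 11100
Step 5: G0=G1=1 G1=(0+0>=1)=0 G2=G3|G1=0|1=1 G3=0(const) G4=(0+1>=1)=1 -> 10101
Step 6: G0=G1=0 G1=(0+1>=1)=1 G2=G3|G1=0|0=0 G3=0(const) G4=(0+1>=1)=1 -> 01001
Step 7: G0=G1=1 G1=(0+1>=1)=1 G2=G3|G1=0|1=1 G3=0(const) G4=(0+0>=1)=0 -> 11100

11100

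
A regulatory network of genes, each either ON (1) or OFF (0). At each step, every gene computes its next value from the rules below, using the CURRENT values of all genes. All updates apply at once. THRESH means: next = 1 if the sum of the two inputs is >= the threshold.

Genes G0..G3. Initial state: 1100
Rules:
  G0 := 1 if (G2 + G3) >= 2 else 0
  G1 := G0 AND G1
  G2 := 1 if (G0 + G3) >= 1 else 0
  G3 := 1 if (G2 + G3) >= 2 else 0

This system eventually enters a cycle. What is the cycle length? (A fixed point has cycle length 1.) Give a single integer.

Answer: 1

Derivation:
Step 0: 1100
Step 1: G0=(0+0>=2)=0 G1=G0&G1=1&1=1 G2=(1+0>=1)=1 G3=(0+0>=2)=0 -> 0110
Step 2: G0=(1+0>=2)=0 G1=G0&G1=0&1=0 G2=(0+0>=1)=0 G3=(1+0>=2)=0 -> 0000
Step 3: G0=(0+0>=2)=0 G1=G0&G1=0&0=0 G2=(0+0>=1)=0 G3=(0+0>=2)=0 -> 0000
State from step 3 equals state from step 2 -> cycle length 1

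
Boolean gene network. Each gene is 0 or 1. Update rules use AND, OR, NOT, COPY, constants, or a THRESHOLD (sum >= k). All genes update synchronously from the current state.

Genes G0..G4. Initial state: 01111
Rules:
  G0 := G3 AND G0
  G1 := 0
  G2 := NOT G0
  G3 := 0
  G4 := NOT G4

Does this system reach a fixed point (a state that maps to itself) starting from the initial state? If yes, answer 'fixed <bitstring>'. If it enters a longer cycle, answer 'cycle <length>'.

Step 0: 01111
Step 1: G0=G3&G0=1&0=0 G1=0(const) G2=NOT G0=NOT 0=1 G3=0(const) G4=NOT G4=NOT 1=0 -> 00100
Step 2: G0=G3&G0=0&0=0 G1=0(const) G2=NOT G0=NOT 0=1 G3=0(const) G4=NOT G4=NOT 0=1 -> 00101
Step 3: G0=G3&G0=0&0=0 G1=0(const) G2=NOT G0=NOT 0=1 G3=0(const) G4=NOT G4=NOT 1=0 -> 00100
Cycle of length 2 starting at step 1 -> no fixed point

Answer: cycle 2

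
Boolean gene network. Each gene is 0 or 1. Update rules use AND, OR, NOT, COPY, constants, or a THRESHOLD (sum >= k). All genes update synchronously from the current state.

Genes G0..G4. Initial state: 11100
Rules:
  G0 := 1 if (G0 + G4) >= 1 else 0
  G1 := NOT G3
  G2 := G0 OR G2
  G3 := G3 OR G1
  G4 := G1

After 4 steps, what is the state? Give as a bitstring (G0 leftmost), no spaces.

Step 1: G0=(1+0>=1)=1 G1=NOT G3=NOT 0=1 G2=G0|G2=1|1=1 G3=G3|G1=0|1=1 G4=G1=1 -> 11111
Step 2: G0=(1+1>=1)=1 G1=NOT G3=NOT 1=0 G2=G0|G2=1|1=1 G3=G3|G1=1|1=1 G4=G1=1 -> 10111
Step 3: G0=(1+1>=1)=1 G1=NOT G3=NOT 1=0 G2=G0|G2=1|1=1 G3=G3|G1=1|0=1 G4=G1=0 -> 10110
Step 4: G0=(1+0>=1)=1 G1=NOT G3=NOT 1=0 G2=G0|G2=1|1=1 G3=G3|G1=1|0=1 G4=G1=0 -> 10110

10110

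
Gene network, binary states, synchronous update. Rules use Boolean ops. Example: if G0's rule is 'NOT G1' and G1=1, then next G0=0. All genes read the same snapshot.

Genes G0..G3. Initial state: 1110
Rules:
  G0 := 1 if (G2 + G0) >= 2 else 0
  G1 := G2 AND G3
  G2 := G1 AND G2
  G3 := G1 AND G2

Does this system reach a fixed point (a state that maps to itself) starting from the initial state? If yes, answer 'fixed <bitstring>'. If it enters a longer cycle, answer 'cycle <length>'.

Answer: fixed 0000

Derivation:
Step 0: 1110
Step 1: G0=(1+1>=2)=1 G1=G2&G3=1&0=0 G2=G1&G2=1&1=1 G3=G1&G2=1&1=1 -> 1011
Step 2: G0=(1+1>=2)=1 G1=G2&G3=1&1=1 G2=G1&G2=0&1=0 G3=G1&G2=0&1=0 -> 1100
Step 3: G0=(0+1>=2)=0 G1=G2&G3=0&0=0 G2=G1&G2=1&0=0 G3=G1&G2=1&0=0 -> 0000
Step 4: G0=(0+0>=2)=0 G1=G2&G3=0&0=0 G2=G1&G2=0&0=0 G3=G1&G2=0&0=0 -> 0000
Fixed point reached at step 3: 0000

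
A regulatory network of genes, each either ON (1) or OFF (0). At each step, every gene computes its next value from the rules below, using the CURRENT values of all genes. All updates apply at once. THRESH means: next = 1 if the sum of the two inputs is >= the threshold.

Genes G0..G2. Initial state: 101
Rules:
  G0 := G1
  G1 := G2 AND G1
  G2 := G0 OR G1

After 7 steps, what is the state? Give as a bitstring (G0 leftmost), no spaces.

Step 1: G0=G1=0 G1=G2&G1=1&0=0 G2=G0|G1=1|0=1 -> 001
Step 2: G0=G1=0 G1=G2&G1=1&0=0 G2=G0|G1=0|0=0 -> 000
Step 3: G0=G1=0 G1=G2&G1=0&0=0 G2=G0|G1=0|0=0 -> 000
Step 4: G0=G1=0 G1=G2&G1=0&0=0 G2=G0|G1=0|0=0 -> 000
Step 5: G0=G1=0 G1=G2&G1=0&0=0 G2=G0|G1=0|0=0 -> 000
Step 6: G0=G1=0 G1=G2&G1=0&0=0 G2=G0|G1=0|0=0 -> 000
Step 7: G0=G1=0 G1=G2&G1=0&0=0 G2=G0|G1=0|0=0 -> 000

000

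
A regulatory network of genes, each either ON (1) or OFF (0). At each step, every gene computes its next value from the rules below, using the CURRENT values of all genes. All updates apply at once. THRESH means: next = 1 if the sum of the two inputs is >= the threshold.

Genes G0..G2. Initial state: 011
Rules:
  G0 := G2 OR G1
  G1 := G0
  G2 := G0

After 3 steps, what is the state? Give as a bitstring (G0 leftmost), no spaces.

Step 1: G0=G2|G1=1|1=1 G1=G0=0 G2=G0=0 -> 100
Step 2: G0=G2|G1=0|0=0 G1=G0=1 G2=G0=1 -> 011
Step 3: G0=G2|G1=1|1=1 G1=G0=0 G2=G0=0 -> 100

100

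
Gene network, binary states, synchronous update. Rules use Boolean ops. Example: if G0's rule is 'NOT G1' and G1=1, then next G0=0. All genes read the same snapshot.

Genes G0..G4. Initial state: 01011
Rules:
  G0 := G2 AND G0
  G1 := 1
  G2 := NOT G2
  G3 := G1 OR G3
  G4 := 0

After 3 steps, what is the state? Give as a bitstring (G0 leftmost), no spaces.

Step 1: G0=G2&G0=0&0=0 G1=1(const) G2=NOT G2=NOT 0=1 G3=G1|G3=1|1=1 G4=0(const) -> 01110
Step 2: G0=G2&G0=1&0=0 G1=1(const) G2=NOT G2=NOT 1=0 G3=G1|G3=1|1=1 G4=0(const) -> 01010
Step 3: G0=G2&G0=0&0=0 G1=1(const) G2=NOT G2=NOT 0=1 G3=G1|G3=1|1=1 G4=0(const) -> 01110

01110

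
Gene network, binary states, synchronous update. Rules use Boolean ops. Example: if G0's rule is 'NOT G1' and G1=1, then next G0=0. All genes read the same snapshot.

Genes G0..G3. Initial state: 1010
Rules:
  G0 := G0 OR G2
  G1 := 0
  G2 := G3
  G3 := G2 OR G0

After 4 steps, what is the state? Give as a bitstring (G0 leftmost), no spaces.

Step 1: G0=G0|G2=1|1=1 G1=0(const) G2=G3=0 G3=G2|G0=1|1=1 -> 1001
Step 2: G0=G0|G2=1|0=1 G1=0(const) G2=G3=1 G3=G2|G0=0|1=1 -> 1011
Step 3: G0=G0|G2=1|1=1 G1=0(const) G2=G3=1 G3=G2|G0=1|1=1 -> 1011
Step 4: G0=G0|G2=1|1=1 G1=0(const) G2=G3=1 G3=G2|G0=1|1=1 -> 1011

1011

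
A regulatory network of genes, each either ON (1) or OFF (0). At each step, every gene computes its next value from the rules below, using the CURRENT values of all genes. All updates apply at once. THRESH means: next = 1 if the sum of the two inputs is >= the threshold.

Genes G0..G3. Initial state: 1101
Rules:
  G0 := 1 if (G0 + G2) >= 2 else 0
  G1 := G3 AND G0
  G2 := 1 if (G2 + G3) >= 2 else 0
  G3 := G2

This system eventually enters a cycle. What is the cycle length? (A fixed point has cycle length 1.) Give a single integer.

Step 0: 1101
Step 1: G0=(1+0>=2)=0 G1=G3&G0=1&1=1 G2=(0+1>=2)=0 G3=G2=0 -> 0100
Step 2: G0=(0+0>=2)=0 G1=G3&G0=0&0=0 G2=(0+0>=2)=0 G3=G2=0 -> 0000
Step 3: G0=(0+0>=2)=0 G1=G3&G0=0&0=0 G2=(0+0>=2)=0 G3=G2=0 -> 0000
State from step 3 equals state from step 2 -> cycle length 1

Answer: 1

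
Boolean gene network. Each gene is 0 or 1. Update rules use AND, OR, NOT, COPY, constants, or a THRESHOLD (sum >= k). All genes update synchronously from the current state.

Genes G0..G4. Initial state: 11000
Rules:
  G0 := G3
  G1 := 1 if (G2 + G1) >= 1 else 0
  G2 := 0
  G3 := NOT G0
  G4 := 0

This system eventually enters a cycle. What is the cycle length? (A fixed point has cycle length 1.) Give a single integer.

Step 0: 11000
Step 1: G0=G3=0 G1=(0+1>=1)=1 G2=0(const) G3=NOT G0=NOT 1=0 G4=0(const) -> 01000
Step 2: G0=G3=0 G1=(0+1>=1)=1 G2=0(const) G3=NOT G0=NOT 0=1 G4=0(const) -> 01010
Step 3: G0=G3=1 G1=(0+1>=1)=1 G2=0(const) G3=NOT G0=NOT 0=1 G4=0(const) -> 11010
Step 4: G0=G3=1 G1=(0+1>=1)=1 G2=0(const) G3=NOT G0=NOT 1=0 G4=0(const) -> 11000
State from step 4 equals state from step 0 -> cycle length 4

Answer: 4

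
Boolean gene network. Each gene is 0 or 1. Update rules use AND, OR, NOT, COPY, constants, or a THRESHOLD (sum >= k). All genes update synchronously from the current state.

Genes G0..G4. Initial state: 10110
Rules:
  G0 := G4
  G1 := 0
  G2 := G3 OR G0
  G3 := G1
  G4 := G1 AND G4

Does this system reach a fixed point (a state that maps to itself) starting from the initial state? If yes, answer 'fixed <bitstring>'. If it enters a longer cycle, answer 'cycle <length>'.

Answer: fixed 00000

Derivation:
Step 0: 10110
Step 1: G0=G4=0 G1=0(const) G2=G3|G0=1|1=1 G3=G1=0 G4=G1&G4=0&0=0 -> 00100
Step 2: G0=G4=0 G1=0(const) G2=G3|G0=0|0=0 G3=G1=0 G4=G1&G4=0&0=0 -> 00000
Step 3: G0=G4=0 G1=0(const) G2=G3|G0=0|0=0 G3=G1=0 G4=G1&G4=0&0=0 -> 00000
Fixed point reached at step 2: 00000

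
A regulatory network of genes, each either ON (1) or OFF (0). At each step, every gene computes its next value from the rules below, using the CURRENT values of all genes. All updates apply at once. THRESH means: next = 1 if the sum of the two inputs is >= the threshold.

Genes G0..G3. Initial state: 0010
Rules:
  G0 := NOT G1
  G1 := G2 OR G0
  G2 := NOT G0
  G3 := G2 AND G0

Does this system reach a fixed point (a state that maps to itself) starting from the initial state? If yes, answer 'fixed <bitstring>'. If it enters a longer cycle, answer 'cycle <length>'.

Step 0: 0010
Step 1: G0=NOT G1=NOT 0=1 G1=G2|G0=1|0=1 G2=NOT G0=NOT 0=1 G3=G2&G0=1&0=0 -> 1110
Step 2: G0=NOT G1=NOT 1=0 G1=G2|G0=1|1=1 G2=NOT G0=NOT 1=0 G3=G2&G0=1&1=1 -> 0101
Step 3: G0=NOT G1=NOT 1=0 G1=G2|G0=0|0=0 G2=NOT G0=NOT 0=1 G3=G2&G0=0&0=0 -> 0010
Cycle of length 3 starting at step 0 -> no fixed point

Answer: cycle 3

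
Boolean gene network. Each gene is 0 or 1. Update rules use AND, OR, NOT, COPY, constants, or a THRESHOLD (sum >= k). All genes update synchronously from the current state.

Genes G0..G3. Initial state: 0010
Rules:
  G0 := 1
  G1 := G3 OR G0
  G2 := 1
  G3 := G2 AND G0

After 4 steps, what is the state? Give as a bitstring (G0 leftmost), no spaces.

Step 1: G0=1(const) G1=G3|G0=0|0=0 G2=1(const) G3=G2&G0=1&0=0 -> 1010
Step 2: G0=1(const) G1=G3|G0=0|1=1 G2=1(const) G3=G2&G0=1&1=1 -> 1111
Step 3: G0=1(const) G1=G3|G0=1|1=1 G2=1(const) G3=G2&G0=1&1=1 -> 1111
Step 4: G0=1(const) G1=G3|G0=1|1=1 G2=1(const) G3=G2&G0=1&1=1 -> 1111

1111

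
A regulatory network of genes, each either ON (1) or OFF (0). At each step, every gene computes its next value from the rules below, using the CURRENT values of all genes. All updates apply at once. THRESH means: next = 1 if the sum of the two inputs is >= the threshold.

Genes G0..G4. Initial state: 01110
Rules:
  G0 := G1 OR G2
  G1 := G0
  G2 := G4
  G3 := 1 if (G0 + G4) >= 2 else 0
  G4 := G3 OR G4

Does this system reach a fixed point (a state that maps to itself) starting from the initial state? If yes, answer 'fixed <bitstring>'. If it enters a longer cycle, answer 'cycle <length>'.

Step 0: 01110
Step 1: G0=G1|G2=1|1=1 G1=G0=0 G2=G4=0 G3=(0+0>=2)=0 G4=G3|G4=1|0=1 -> 10001
Step 2: G0=G1|G2=0|0=0 G1=G0=1 G2=G4=1 G3=(1+1>=2)=1 G4=G3|G4=0|1=1 -> 01111
Step 3: G0=G1|G2=1|1=1 G1=G0=0 G2=G4=1 G3=(0+1>=2)=0 G4=G3|G4=1|1=1 -> 10101
Step 4: G0=G1|G2=0|1=1 G1=G0=1 G2=G4=1 G3=(1+1>=2)=1 G4=G3|G4=0|1=1 -> 11111
Step 5: G0=G1|G2=1|1=1 G1=G0=1 G2=G4=1 G3=(1+1>=2)=1 G4=G3|G4=1|1=1 -> 11111
Fixed point reached at step 4: 11111

Answer: fixed 11111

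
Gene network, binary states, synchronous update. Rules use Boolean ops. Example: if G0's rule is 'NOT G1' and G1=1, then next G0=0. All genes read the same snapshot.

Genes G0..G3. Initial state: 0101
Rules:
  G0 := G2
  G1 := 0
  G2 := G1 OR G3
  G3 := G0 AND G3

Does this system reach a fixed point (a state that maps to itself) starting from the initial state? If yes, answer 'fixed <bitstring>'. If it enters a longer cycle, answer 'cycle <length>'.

Step 0: 0101
Step 1: G0=G2=0 G1=0(const) G2=G1|G3=1|1=1 G3=G0&G3=0&1=0 -> 0010
Step 2: G0=G2=1 G1=0(const) G2=G1|G3=0|0=0 G3=G0&G3=0&0=0 -> 1000
Step 3: G0=G2=0 G1=0(const) G2=G1|G3=0|0=0 G3=G0&G3=1&0=0 -> 0000
Step 4: G0=G2=0 G1=0(const) G2=G1|G3=0|0=0 G3=G0&G3=0&0=0 -> 0000
Fixed point reached at step 3: 0000

Answer: fixed 0000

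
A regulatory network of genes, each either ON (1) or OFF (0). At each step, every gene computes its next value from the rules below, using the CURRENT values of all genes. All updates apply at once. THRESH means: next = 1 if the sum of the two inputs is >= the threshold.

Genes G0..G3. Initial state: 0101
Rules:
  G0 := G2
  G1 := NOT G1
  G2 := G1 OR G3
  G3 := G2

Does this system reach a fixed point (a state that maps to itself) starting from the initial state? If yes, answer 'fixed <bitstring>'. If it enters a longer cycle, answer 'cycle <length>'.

Answer: cycle 2

Derivation:
Step 0: 0101
Step 1: G0=G2=0 G1=NOT G1=NOT 1=0 G2=G1|G3=1|1=1 G3=G2=0 -> 0010
Step 2: G0=G2=1 G1=NOT G1=NOT 0=1 G2=G1|G3=0|0=0 G3=G2=1 -> 1101
Step 3: G0=G2=0 G1=NOT G1=NOT 1=0 G2=G1|G3=1|1=1 G3=G2=0 -> 0010
Cycle of length 2 starting at step 1 -> no fixed point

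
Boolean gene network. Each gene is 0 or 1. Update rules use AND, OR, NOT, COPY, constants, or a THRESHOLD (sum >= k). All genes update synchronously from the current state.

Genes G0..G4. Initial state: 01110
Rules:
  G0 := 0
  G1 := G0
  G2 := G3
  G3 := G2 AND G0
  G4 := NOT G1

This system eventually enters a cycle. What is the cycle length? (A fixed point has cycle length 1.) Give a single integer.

Step 0: 01110
Step 1: G0=0(const) G1=G0=0 G2=G3=1 G3=G2&G0=1&0=0 G4=NOT G1=NOT 1=0 -> 00100
Step 2: G0=0(const) G1=G0=0 G2=G3=0 G3=G2&G0=1&0=0 G4=NOT G1=NOT 0=1 -> 00001
Step 3: G0=0(const) G1=G0=0 G2=G3=0 G3=G2&G0=0&0=0 G4=NOT G1=NOT 0=1 -> 00001
State from step 3 equals state from step 2 -> cycle length 1

Answer: 1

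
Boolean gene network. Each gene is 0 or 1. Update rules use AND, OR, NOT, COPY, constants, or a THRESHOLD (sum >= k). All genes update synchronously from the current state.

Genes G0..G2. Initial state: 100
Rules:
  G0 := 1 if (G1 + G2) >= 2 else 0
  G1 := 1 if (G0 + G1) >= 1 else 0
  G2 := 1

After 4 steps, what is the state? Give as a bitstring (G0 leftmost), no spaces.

Step 1: G0=(0+0>=2)=0 G1=(1+0>=1)=1 G2=1(const) -> 011
Step 2: G0=(1+1>=2)=1 G1=(0+1>=1)=1 G2=1(const) -> 111
Step 3: G0=(1+1>=2)=1 G1=(1+1>=1)=1 G2=1(const) -> 111
Step 4: G0=(1+1>=2)=1 G1=(1+1>=1)=1 G2=1(const) -> 111

111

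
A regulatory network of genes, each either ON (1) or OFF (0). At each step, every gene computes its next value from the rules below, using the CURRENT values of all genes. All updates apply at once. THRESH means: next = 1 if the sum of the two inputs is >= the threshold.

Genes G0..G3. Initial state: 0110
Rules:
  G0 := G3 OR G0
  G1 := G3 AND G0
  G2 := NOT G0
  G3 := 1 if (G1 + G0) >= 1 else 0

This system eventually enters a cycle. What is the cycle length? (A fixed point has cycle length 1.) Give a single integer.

Step 0: 0110
Step 1: G0=G3|G0=0|0=0 G1=G3&G0=0&0=0 G2=NOT G0=NOT 0=1 G3=(1+0>=1)=1 -> 0011
Step 2: G0=G3|G0=1|0=1 G1=G3&G0=1&0=0 G2=NOT G0=NOT 0=1 G3=(0+0>=1)=0 -> 1010
Step 3: G0=G3|G0=0|1=1 G1=G3&G0=0&1=0 G2=NOT G0=NOT 1=0 G3=(0+1>=1)=1 -> 1001
Step 4: G0=G3|G0=1|1=1 G1=G3&G0=1&1=1 G2=NOT G0=NOT 1=0 G3=(0+1>=1)=1 -> 1101
Step 5: G0=G3|G0=1|1=1 G1=G3&G0=1&1=1 G2=NOT G0=NOT 1=0 G3=(1+1>=1)=1 -> 1101
State from step 5 equals state from step 4 -> cycle length 1

Answer: 1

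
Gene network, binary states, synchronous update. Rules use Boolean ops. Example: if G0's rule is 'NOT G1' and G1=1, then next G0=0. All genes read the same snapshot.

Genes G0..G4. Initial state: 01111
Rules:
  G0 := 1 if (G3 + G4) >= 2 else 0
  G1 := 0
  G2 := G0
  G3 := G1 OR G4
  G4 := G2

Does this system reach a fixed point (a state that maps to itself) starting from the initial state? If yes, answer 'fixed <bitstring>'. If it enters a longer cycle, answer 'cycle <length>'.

Answer: fixed 00000

Derivation:
Step 0: 01111
Step 1: G0=(1+1>=2)=1 G1=0(const) G2=G0=0 G3=G1|G4=1|1=1 G4=G2=1 -> 10011
Step 2: G0=(1+1>=2)=1 G1=0(const) G2=G0=1 G3=G1|G4=0|1=1 G4=G2=0 -> 10110
Step 3: G0=(1+0>=2)=0 G1=0(const) G2=G0=1 G3=G1|G4=0|0=0 G4=G2=1 -> 00101
Step 4: G0=(0+1>=2)=0 G1=0(const) G2=G0=0 G3=G1|G4=0|1=1 G4=G2=1 -> 00011
Step 5: G0=(1+1>=2)=1 G1=0(const) G2=G0=0 G3=G1|G4=0|1=1 G4=G2=0 -> 10010
Step 6: G0=(1+0>=2)=0 G1=0(const) G2=G0=1 G3=G1|G4=0|0=0 G4=G2=0 -> 00100
Step 7: G0=(0+0>=2)=0 G1=0(const) G2=G0=0 G3=G1|G4=0|0=0 G4=G2=1 -> 00001
Step 8: G0=(0+1>=2)=0 G1=0(const) G2=G0=0 G3=G1|G4=0|1=1 G4=G2=0 -> 00010
Step 9: G0=(1+0>=2)=0 G1=0(const) G2=G0=0 G3=G1|G4=0|0=0 G4=G2=0 -> 00000
Step 10: G0=(0+0>=2)=0 G1=0(const) G2=G0=0 G3=G1|G4=0|0=0 G4=G2=0 -> 00000
Fixed point reached at step 9: 00000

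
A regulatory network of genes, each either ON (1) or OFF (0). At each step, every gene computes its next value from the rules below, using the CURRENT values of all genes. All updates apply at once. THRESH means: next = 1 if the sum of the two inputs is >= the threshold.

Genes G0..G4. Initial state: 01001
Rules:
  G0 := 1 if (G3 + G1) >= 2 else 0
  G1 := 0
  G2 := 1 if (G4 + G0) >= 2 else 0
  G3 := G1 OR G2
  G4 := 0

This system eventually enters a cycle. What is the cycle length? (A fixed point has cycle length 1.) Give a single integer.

Step 0: 01001
Step 1: G0=(0+1>=2)=0 G1=0(const) G2=(1+0>=2)=0 G3=G1|G2=1|0=1 G4=0(const) -> 00010
Step 2: G0=(1+0>=2)=0 G1=0(const) G2=(0+0>=2)=0 G3=G1|G2=0|0=0 G4=0(const) -> 00000
Step 3: G0=(0+0>=2)=0 G1=0(const) G2=(0+0>=2)=0 G3=G1|G2=0|0=0 G4=0(const) -> 00000
State from step 3 equals state from step 2 -> cycle length 1

Answer: 1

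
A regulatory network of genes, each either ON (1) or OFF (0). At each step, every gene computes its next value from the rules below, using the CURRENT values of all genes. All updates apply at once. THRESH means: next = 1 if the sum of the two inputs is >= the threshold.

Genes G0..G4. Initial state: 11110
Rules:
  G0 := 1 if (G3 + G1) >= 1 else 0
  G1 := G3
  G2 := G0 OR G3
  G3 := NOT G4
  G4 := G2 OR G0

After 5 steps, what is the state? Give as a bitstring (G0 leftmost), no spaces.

Step 1: G0=(1+1>=1)=1 G1=G3=1 G2=G0|G3=1|1=1 G3=NOT G4=NOT 0=1 G4=G2|G0=1|1=1 -> 11111
Step 2: G0=(1+1>=1)=1 G1=G3=1 G2=G0|G3=1|1=1 G3=NOT G4=NOT 1=0 G4=G2|G0=1|1=1 -> 11101
Step 3: G0=(0+1>=1)=1 G1=G3=0 G2=G0|G3=1|0=1 G3=NOT G4=NOT 1=0 G4=G2|G0=1|1=1 -> 10101
Step 4: G0=(0+0>=1)=0 G1=G3=0 G2=G0|G3=1|0=1 G3=NOT G4=NOT 1=0 G4=G2|G0=1|1=1 -> 00101
Step 5: G0=(0+0>=1)=0 G1=G3=0 G2=G0|G3=0|0=0 G3=NOT G4=NOT 1=0 G4=G2|G0=1|0=1 -> 00001

00001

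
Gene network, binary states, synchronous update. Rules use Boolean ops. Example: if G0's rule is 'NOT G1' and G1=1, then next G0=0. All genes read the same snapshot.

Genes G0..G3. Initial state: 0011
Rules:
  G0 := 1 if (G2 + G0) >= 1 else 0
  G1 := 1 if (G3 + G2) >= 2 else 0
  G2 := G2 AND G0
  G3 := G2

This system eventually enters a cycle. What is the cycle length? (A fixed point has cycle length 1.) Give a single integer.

Answer: 1

Derivation:
Step 0: 0011
Step 1: G0=(1+0>=1)=1 G1=(1+1>=2)=1 G2=G2&G0=1&0=0 G3=G2=1 -> 1101
Step 2: G0=(0+1>=1)=1 G1=(1+0>=2)=0 G2=G2&G0=0&1=0 G3=G2=0 -> 1000
Step 3: G0=(0+1>=1)=1 G1=(0+0>=2)=0 G2=G2&G0=0&1=0 G3=G2=0 -> 1000
State from step 3 equals state from step 2 -> cycle length 1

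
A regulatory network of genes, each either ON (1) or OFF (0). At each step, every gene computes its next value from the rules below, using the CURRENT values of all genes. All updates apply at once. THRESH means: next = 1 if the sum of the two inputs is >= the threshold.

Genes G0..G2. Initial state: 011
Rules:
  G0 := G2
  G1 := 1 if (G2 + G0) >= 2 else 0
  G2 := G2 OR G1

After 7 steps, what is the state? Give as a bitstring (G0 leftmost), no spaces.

Step 1: G0=G2=1 G1=(1+0>=2)=0 G2=G2|G1=1|1=1 -> 101
Step 2: G0=G2=1 G1=(1+1>=2)=1 G2=G2|G1=1|0=1 -> 111
Step 3: G0=G2=1 G1=(1+1>=2)=1 G2=G2|G1=1|1=1 -> 111
Step 4: G0=G2=1 G1=(1+1>=2)=1 G2=G2|G1=1|1=1 -> 111
Step 5: G0=G2=1 G1=(1+1>=2)=1 G2=G2|G1=1|1=1 -> 111
Step 6: G0=G2=1 G1=(1+1>=2)=1 G2=G2|G1=1|1=1 -> 111
Step 7: G0=G2=1 G1=(1+1>=2)=1 G2=G2|G1=1|1=1 -> 111

111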